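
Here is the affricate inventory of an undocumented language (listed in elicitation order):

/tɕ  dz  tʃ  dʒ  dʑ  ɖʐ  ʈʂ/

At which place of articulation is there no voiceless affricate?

alveolar: voiceless —, voiced /dz/.
postalveolar: voiceless /tʃ/, voiced /dʒ/.
retroflex: voiceless /ʈʂ/, voiced /ɖʐ/.
alveolo-palatal: voiceless /tɕ/, voiced /dʑ/.
Every place of articulation has a voiceless member except alveolar, where /ts/ would be expected.

alveolar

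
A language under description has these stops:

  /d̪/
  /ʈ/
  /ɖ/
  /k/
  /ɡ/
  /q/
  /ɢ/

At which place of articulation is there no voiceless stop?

dental

place of articulation  voiceless  voiced  
dental            —         d̪      
retroflex         ʈ         ɖ       
velar             k         ɡ       
uvular            q         ɢ       
Every place of articulation has a voiceless member except dental, where /t̪/ would be expected.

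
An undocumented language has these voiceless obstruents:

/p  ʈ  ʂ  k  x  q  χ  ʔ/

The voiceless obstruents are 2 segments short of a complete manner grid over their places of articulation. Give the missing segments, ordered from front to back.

/ɸ/, /h/

place of articulation  stop      fricative
bilabial          p         —       
retroflex         ʈ         ʂ       
velar             k         x       
uvular            q         χ       
glottal           ʔ         —       
Gaps, from front to back: bilabial lacks fricative (/ɸ/); glottal lacks fricative (/h/).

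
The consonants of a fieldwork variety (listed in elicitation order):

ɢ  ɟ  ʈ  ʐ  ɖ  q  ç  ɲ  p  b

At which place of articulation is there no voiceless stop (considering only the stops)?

Voiceless: /p/ (bilabial), /ʈ/ (retroflex), /q/ (uvular).
Voiced: /b/ (bilabial), /ɖ/ (retroflex), /ɟ/ (palatal), /ɢ/ (uvular).
Every place of articulation has a voiceless member except palatal, where /c/ would be expected.

palatal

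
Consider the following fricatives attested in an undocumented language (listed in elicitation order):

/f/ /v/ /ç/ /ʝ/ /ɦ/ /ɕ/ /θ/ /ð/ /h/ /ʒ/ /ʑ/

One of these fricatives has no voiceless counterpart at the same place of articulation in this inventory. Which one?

Labiodental: /f/ ~ /v/
Dental: /θ/ ~ /ð/
Alveolo-palatal: /ɕ/ ~ /ʑ/
Palatal: /ç/ ~ /ʝ/
Glottal: /h/ ~ /ɦ/
Postalveolar: only /ʒ/ (voiced); no voiceless partner.
So /ʒ/ is the unpaired segment.

/ʒ/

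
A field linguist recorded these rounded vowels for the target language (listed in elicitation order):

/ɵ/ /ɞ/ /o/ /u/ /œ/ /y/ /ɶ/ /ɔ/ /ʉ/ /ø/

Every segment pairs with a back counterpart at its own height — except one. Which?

/ɶ/

High: /y/ ~ /ʉ/ ~ /u/
High-mid: /ø/ ~ /ɵ/ ~ /o/
Low-mid: /œ/ ~ /ɞ/ ~ /ɔ/
Low: only /ɶ/ (front); no back partner.
So /ɶ/ is the unpaired segment.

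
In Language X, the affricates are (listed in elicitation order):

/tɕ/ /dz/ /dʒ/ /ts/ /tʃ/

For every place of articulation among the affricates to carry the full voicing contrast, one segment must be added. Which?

/dʑ/

alveolar: voiceless /ts/, voiced /dz/.
postalveolar: voiceless /tʃ/, voiced /dʒ/.
alveolo-palatal: voiceless /tɕ/, voiced —.
The alveolo-palatal row has no voiced member, so the gap is the voiced alveolo-palatal affricate /dʑ/.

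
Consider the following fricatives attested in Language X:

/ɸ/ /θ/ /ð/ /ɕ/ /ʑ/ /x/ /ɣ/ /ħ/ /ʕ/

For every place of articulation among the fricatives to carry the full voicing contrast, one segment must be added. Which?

Voiceless: /ɸ/ (bilabial), /θ/ (dental), /ɕ/ (alveolo-palatal), /x/ (velar), /ħ/ (pharyngeal).
Voiced: /ð/ (dental), /ʑ/ (alveolo-palatal), /ɣ/ (velar), /ʕ/ (pharyngeal).
The bilabial row has no voiced member, so the gap is the voiced bilabial fricative /β/.

/β/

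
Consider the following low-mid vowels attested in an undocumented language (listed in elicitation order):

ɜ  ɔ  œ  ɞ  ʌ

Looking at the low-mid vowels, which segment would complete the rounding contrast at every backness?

backness          unrounded  rounded 
front             —         œ       
central           ɜ         ɞ       
back              ʌ         ɔ       
The front row has no unrounded member, so the gap is the front unrounded vowel /ɛ/.

/ɛ/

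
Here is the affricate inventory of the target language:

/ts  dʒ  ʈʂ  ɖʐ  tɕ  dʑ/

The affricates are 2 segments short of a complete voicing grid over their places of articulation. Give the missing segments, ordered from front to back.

alveolar: voiceless /ts/, voiced —.
postalveolar: voiceless —, voiced /dʒ/.
retroflex: voiceless /ʈʂ/, voiced /ɖʐ/.
alveolo-palatal: voiceless /tɕ/, voiced /dʑ/.
Gaps, from front to back: alveolar lacks voiced (/dz/); postalveolar lacks voiceless (/tʃ/).

/dz/, /tʃ/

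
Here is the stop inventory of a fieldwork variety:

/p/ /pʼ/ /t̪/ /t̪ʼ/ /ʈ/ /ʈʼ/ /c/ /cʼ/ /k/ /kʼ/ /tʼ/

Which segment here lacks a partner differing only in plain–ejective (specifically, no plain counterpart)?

Bilabial: /p/ ~ /pʼ/
Dental: /t̪/ ~ /t̪ʼ/
Retroflex: /ʈ/ ~ /ʈʼ/
Palatal: /c/ ~ /cʼ/
Velar: /k/ ~ /kʼ/
Alveolar: only /tʼ/ (ejective); no plain partner.
So /tʼ/ is the unpaired segment.

/tʼ/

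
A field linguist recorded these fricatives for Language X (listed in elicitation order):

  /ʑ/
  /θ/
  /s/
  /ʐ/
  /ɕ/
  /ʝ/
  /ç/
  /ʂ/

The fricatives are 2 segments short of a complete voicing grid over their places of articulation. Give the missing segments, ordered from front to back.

/ð/, /z/

dental: voiceless /θ/, voiced —.
alveolar: voiceless /s/, voiced —.
retroflex: voiceless /ʂ/, voiced /ʐ/.
alveolo-palatal: voiceless /ɕ/, voiced /ʑ/.
palatal: voiceless /ç/, voiced /ʝ/.
Gaps, from front to back: dental lacks voiced (/ð/); alveolar lacks voiced (/z/).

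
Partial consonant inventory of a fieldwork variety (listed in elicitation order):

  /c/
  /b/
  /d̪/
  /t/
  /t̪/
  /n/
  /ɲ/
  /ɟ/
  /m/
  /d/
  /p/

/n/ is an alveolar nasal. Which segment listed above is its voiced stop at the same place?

The voiced stop at the same place is a voiced alveolar stop — in this inventory, /d/.

/d/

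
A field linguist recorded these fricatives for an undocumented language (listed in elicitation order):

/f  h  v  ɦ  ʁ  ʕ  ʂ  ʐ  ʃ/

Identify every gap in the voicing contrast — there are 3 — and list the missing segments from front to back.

/ʒ/, /χ/, /ħ/

labiodental: voiceless /f/, voiced /v/.
postalveolar: voiceless /ʃ/, voiced —.
retroflex: voiceless /ʂ/, voiced /ʐ/.
uvular: voiceless —, voiced /ʁ/.
pharyngeal: voiceless —, voiced /ʕ/.
glottal: voiceless /h/, voiced /ɦ/.
Gaps, from front to back: postalveolar lacks voiced (/ʒ/); uvular lacks voiceless (/χ/); pharyngeal lacks voiceless (/ħ/).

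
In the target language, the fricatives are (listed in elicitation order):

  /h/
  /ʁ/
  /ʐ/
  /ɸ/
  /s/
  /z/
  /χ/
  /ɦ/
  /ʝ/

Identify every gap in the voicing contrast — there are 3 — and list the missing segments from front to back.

place of articulation  voiceless  voiced  
bilabial          ɸ         —       
alveolar          s         z       
retroflex         —         ʐ       
palatal           —         ʝ       
uvular            χ         ʁ       
glottal           h         ɦ       
Gaps, from front to back: bilabial lacks voiced (/β/); retroflex lacks voiceless (/ʂ/); palatal lacks voiceless (/ç/).

/β/, /ʂ/, /ç/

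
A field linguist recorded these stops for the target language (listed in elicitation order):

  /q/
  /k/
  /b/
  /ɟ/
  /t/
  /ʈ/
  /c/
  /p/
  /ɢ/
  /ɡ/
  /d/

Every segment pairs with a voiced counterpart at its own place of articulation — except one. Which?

Bilabial: /p/ ~ /b/
Alveolar: /t/ ~ /d/
Palatal: /c/ ~ /ɟ/
Velar: /k/ ~ /ɡ/
Uvular: /q/ ~ /ɢ/
Retroflex: only /ʈ/ (voiceless); no voiced partner.
So /ʈ/ is the unpaired segment.

/ʈ/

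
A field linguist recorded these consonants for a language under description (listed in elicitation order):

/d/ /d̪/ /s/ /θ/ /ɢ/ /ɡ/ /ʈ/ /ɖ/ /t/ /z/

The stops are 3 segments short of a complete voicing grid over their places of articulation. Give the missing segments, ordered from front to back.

dental: voiceless —, voiced /d̪/.
alveolar: voiceless /t/, voiced /d/.
retroflex: voiceless /ʈ/, voiced /ɖ/.
velar: voiceless —, voiced /ɡ/.
uvular: voiceless —, voiced /ɢ/.
Gaps, from front to back: dental lacks voiceless (/t̪/); velar lacks voiceless (/k/); uvular lacks voiceless (/q/).

/t̪/, /k/, /q/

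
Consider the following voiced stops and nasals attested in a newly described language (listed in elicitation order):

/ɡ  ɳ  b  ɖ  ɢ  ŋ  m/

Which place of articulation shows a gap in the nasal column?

Oral stop: /b/ (bilabial), /ɖ/ (retroflex), /ɡ/ (velar), /ɢ/ (uvular).
Nasal: /m/ (bilabial), /ɳ/ (retroflex), /ŋ/ (velar).
Every place of articulation has a nasal member except uvular, where /ɴ/ would be expected.

uvular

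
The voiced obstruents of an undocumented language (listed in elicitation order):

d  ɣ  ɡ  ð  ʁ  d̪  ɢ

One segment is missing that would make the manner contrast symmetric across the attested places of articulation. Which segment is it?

Stop: /d̪/ (dental), /d/ (alveolar), /ɡ/ (velar), /ɢ/ (uvular).
Fricative: /ð/ (dental), /ɣ/ (velar), /ʁ/ (uvular).
The alveolar row has no fricative member, so the gap is the alveolar fricative /z/.

/z/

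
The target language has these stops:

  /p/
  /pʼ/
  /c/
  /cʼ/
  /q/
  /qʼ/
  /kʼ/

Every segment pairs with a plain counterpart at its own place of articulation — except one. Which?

Bilabial: /p/ ~ /pʼ/
Palatal: /c/ ~ /cʼ/
Uvular: /q/ ~ /qʼ/
Velar: only /kʼ/ (ejective); no plain partner.
So /kʼ/ is the unpaired segment.

/kʼ/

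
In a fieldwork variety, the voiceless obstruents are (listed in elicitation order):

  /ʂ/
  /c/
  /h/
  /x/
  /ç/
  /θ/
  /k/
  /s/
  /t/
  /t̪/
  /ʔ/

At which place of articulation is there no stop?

Stop: /t̪/ (dental), /t/ (alveolar), /c/ (palatal), /k/ (velar), /ʔ/ (glottal).
Fricative: /θ/ (dental), /s/ (alveolar), /ʂ/ (retroflex), /ç/ (palatal), /x/ (velar), /h/ (glottal).
Every place of articulation has a stop member except retroflex, where /ʈ/ would be expected.

retroflex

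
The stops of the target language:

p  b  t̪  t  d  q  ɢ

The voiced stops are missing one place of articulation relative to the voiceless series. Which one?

Voiceless: /p/ (bilabial), /t̪/ (dental), /t/ (alveolar), /q/ (uvular).
Voiced: /b/ (bilabial), /d/ (alveolar), /ɢ/ (uvular).
Every place of articulation has a voiced member except dental, where /d̪/ would be expected.

dental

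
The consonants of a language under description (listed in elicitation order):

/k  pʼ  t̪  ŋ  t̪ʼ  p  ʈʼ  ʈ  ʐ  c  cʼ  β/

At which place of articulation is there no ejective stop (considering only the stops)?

bilabial: plain /p/, ejective /pʼ/.
dental: plain /t̪/, ejective /t̪ʼ/.
retroflex: plain /ʈ/, ejective /ʈʼ/.
palatal: plain /c/, ejective /cʼ/.
velar: plain /k/, ejective —.
Every place of articulation has an ejective member except velar, where /kʼ/ would be expected.

velar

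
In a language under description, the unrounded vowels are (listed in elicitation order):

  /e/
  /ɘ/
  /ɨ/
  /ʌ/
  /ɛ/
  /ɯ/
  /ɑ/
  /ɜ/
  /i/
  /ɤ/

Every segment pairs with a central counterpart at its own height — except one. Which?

/ɑ/

High: /i/ ~ /ɨ/ ~ /ɯ/
High-mid: /e/ ~ /ɘ/ ~ /ɤ/
Low-mid: /ɛ/ ~ /ɜ/ ~ /ʌ/
Low: only /ɑ/ (back); no central partner.
So /ɑ/ is the unpaired segment.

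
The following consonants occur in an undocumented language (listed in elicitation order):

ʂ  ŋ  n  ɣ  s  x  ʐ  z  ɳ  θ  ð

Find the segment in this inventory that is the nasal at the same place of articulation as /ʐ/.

/ɳ/

/ʐ/ is a voiced retroflex fricative.
The nasal at the same place is a retroflex nasal — in this inventory, /ɳ/.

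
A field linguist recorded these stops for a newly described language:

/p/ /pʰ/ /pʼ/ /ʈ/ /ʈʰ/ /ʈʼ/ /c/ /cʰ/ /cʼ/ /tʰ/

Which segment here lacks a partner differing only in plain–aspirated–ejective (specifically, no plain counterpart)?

Bilabial: /p/ ~ /pʰ/ ~ /pʼ/
Retroflex: /ʈ/ ~ /ʈʰ/ ~ /ʈʼ/
Palatal: /c/ ~ /cʰ/ ~ /cʼ/
Alveolar: only /tʰ/ (aspirated); no plain partner.
So /tʰ/ is the unpaired segment.

/tʰ/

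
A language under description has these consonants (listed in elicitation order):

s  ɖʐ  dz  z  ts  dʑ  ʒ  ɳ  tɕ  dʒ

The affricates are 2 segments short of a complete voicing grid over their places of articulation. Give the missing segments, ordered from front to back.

alveolar: voiceless /ts/, voiced /dz/.
postalveolar: voiceless —, voiced /dʒ/.
retroflex: voiceless —, voiced /ɖʐ/.
alveolo-palatal: voiceless /tɕ/, voiced /dʑ/.
Gaps, from front to back: postalveolar lacks voiceless (/tʃ/); retroflex lacks voiceless (/ʈʂ/).

/tʃ/, /ʈʂ/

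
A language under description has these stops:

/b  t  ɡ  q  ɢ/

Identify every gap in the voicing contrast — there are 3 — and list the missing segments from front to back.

place of articulation  voiceless  voiced  
bilabial          —         b       
alveolar          t         —       
velar             —         ɡ       
uvular            q         ɢ       
Gaps, from front to back: bilabial lacks voiceless (/p/); alveolar lacks voiced (/d/); velar lacks voiceless (/k/).

/p/, /d/, /k/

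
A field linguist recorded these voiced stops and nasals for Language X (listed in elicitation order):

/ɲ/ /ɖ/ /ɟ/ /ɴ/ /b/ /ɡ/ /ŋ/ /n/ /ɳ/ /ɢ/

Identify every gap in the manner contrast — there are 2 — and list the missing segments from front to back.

/m/, /d/

Oral stop: /b/ (bilabial), /ɖ/ (retroflex), /ɟ/ (palatal), /ɡ/ (velar), /ɢ/ (uvular).
Nasal: /n/ (alveolar), /ɳ/ (retroflex), /ɲ/ (palatal), /ŋ/ (velar), /ɴ/ (uvular).
Gaps, from front to back: bilabial lacks nasal (/m/); alveolar lacks oral stop (/d/).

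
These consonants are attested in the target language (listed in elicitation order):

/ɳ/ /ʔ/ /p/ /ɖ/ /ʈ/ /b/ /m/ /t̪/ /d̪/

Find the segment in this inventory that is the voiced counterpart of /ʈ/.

/ʈ/ is a voiceless retroflex stop.
The voiced counterpart is a voiced retroflex stop — in this inventory, /ɖ/.

/ɖ/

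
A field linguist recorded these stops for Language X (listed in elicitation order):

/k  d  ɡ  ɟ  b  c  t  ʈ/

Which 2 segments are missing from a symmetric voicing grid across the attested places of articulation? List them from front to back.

/p/, /ɖ/

place of articulation  voiceless  voiced  
bilabial          —         b       
alveolar          t         d       
retroflex         ʈ         —       
palatal           c         ɟ       
velar             k         ɡ       
Gaps, from front to back: bilabial lacks voiceless (/p/); retroflex lacks voiced (/ɖ/).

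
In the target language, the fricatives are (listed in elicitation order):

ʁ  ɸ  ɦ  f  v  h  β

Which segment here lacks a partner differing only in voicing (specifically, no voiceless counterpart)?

Bilabial: /ɸ/ ~ /β/
Labiodental: /f/ ~ /v/
Glottal: /h/ ~ /ɦ/
Uvular: only /ʁ/ (voiced); no voiceless partner.
So /ʁ/ is the unpaired segment.

/ʁ/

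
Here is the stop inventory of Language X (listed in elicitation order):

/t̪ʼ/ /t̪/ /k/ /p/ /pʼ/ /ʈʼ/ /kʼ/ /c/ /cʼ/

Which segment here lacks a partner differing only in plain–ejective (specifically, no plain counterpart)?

Bilabial: /p/ ~ /pʼ/
Dental: /t̪/ ~ /t̪ʼ/
Palatal: /c/ ~ /cʼ/
Velar: /k/ ~ /kʼ/
Retroflex: only /ʈʼ/ (ejective); no plain partner.
So /ʈʼ/ is the unpaired segment.

/ʈʼ/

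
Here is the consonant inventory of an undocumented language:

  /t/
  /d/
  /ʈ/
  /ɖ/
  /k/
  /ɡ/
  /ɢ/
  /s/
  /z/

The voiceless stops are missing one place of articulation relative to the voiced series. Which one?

uvular

place of articulation  voiceless  voiced  
alveolar          t         d       
retroflex         ʈ         ɖ       
velar             k         ɡ       
uvular            —         ɢ       
Every place of articulation has a voiceless member except uvular, where /q/ would be expected.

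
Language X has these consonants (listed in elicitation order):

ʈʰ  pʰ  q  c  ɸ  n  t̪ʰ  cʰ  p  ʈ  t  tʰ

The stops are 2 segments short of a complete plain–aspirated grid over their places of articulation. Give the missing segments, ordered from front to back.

/t̪/, /qʰ/

place of articulation  plain     aspirated
bilabial          p         pʰ      
dental            —         t̪ʰ     
alveolar          t         tʰ      
retroflex         ʈ         ʈʰ      
palatal           c         cʰ      
uvular            q         —       
Gaps, from front to back: dental lacks plain (/t̪/); uvular lacks aspirated (/qʰ/).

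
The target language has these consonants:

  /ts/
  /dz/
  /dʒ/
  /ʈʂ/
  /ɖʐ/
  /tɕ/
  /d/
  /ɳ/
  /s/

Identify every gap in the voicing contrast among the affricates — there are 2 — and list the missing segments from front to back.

/tʃ/, /dʑ/

alveolar: voiceless /ts/, voiced /dz/.
postalveolar: voiceless —, voiced /dʒ/.
retroflex: voiceless /ʈʂ/, voiced /ɖʐ/.
alveolo-palatal: voiceless /tɕ/, voiced —.
Gaps, from front to back: postalveolar lacks voiceless (/tʃ/); alveolo-palatal lacks voiced (/dʑ/).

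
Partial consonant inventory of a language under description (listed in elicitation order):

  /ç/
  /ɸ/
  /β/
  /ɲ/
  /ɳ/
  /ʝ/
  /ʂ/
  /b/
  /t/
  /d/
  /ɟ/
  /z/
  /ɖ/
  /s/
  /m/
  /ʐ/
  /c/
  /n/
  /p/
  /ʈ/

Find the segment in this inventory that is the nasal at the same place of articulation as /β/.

/m/

/β/ is a voiced bilabial fricative.
The nasal at the same place is a bilabial nasal — in this inventory, /m/.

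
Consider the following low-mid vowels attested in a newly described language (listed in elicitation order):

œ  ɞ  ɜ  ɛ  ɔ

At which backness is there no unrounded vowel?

back

backness          unrounded  rounded 
front             ɛ         œ       
central           ɜ         ɞ       
back              —         ɔ       
Every backness has an unrounded member except back, where /ʌ/ would be expected.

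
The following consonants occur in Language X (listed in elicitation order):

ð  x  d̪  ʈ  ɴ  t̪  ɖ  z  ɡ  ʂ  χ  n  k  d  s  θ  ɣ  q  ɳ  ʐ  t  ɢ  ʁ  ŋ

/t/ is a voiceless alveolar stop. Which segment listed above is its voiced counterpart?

The voiced counterpart is a voiced alveolar stop — in this inventory, /d/.

/d/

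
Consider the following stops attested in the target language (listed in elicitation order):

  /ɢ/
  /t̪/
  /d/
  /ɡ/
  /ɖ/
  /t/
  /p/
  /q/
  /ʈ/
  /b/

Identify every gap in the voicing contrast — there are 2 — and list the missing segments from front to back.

/d̪/, /k/

Voiceless: /p/ (bilabial), /t̪/ (dental), /t/ (alveolar), /ʈ/ (retroflex), /q/ (uvular).
Voiced: /b/ (bilabial), /d/ (alveolar), /ɖ/ (retroflex), /ɡ/ (velar), /ɢ/ (uvular).
Gaps, from front to back: dental lacks voiced (/d̪/); velar lacks voiceless (/k/).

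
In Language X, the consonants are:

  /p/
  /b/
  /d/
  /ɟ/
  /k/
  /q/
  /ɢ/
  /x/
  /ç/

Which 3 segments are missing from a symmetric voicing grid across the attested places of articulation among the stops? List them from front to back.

/t/, /c/, /ɡ/

place of articulation  voiceless  voiced  
bilabial          p         b       
alveolar          —         d       
palatal           —         ɟ       
velar             k         —       
uvular            q         ɢ       
Gaps, from front to back: alveolar lacks voiceless (/t/); palatal lacks voiceless (/c/); velar lacks voiced (/ɡ/).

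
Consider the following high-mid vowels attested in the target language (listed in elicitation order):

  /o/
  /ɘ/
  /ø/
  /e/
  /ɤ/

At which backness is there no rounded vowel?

front: unrounded /e/, rounded /ø/.
central: unrounded /ɘ/, rounded —.
back: unrounded /ɤ/, rounded /o/.
Every backness has a rounded member except central, where /ɵ/ would be expected.

central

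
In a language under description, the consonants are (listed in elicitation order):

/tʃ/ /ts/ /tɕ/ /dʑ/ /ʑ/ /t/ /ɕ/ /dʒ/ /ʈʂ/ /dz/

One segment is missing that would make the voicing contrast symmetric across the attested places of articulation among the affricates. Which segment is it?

/ɖʐ/

place of articulation  voiceless  voiced  
alveolar          ts        dz      
postalveolar      tʃ        dʒ      
retroflex         ʈʂ        —       
alveolo-palatal   tɕ        dʑ      
The retroflex row has no voiced member, so the gap is the voiced retroflex affricate /ɖʐ/.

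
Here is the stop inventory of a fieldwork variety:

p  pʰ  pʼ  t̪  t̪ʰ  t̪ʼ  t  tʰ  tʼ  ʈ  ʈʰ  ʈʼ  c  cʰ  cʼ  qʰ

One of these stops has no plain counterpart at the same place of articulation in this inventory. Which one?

/qʰ/

Bilabial: /p/ ~ /pʰ/ ~ /pʼ/
Dental: /t̪/ ~ /t̪ʰ/ ~ /t̪ʼ/
Alveolar: /t/ ~ /tʰ/ ~ /tʼ/
Retroflex: /ʈ/ ~ /ʈʰ/ ~ /ʈʼ/
Palatal: /c/ ~ /cʰ/ ~ /cʼ/
Uvular: only /qʰ/ (aspirated); no plain partner.
So /qʰ/ is the unpaired segment.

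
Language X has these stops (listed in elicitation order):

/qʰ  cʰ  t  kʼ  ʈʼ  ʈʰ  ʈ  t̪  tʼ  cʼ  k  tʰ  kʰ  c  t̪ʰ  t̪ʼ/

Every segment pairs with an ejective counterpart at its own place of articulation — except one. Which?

/qʰ/

Dental: /t̪/ ~ /t̪ʰ/ ~ /t̪ʼ/
Alveolar: /t/ ~ /tʰ/ ~ /tʼ/
Retroflex: /ʈ/ ~ /ʈʰ/ ~ /ʈʼ/
Palatal: /c/ ~ /cʰ/ ~ /cʼ/
Velar: /k/ ~ /kʰ/ ~ /kʼ/
Uvular: only /qʰ/ (aspirated); no ejective partner.
So /qʰ/ is the unpaired segment.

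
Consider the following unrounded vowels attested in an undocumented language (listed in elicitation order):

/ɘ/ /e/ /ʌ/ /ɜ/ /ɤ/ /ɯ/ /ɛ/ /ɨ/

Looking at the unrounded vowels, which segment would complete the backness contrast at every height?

height            front     central   back    
high              —         ɨ         ɯ       
high-mid          e         ɘ         ɤ       
low-mid           ɛ         ɜ         ʌ       
The high row has no front member, so the gap is the high front unrounded vowel /i/.

/i/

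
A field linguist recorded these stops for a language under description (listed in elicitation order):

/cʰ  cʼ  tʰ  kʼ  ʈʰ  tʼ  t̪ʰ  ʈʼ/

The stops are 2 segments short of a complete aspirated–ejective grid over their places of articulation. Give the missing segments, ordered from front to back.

place of articulation  aspirated  ejective
dental            t̪ʰ       —       
alveolar          tʰ        tʼ      
retroflex         ʈʰ        ʈʼ      
palatal           cʰ        cʼ      
velar             —         kʼ      
Gaps, from front to back: dental lacks ejective (/t̪ʼ/); velar lacks aspirated (/kʰ/).

/t̪ʼ/, /kʰ/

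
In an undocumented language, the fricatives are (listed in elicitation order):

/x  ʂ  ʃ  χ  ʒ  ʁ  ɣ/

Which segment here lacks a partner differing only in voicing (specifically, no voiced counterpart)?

/ʂ/

Postalveolar: /ʃ/ ~ /ʒ/
Velar: /x/ ~ /ɣ/
Uvular: /χ/ ~ /ʁ/
Retroflex: only /ʂ/ (voiceless); no voiced partner.
So /ʂ/ is the unpaired segment.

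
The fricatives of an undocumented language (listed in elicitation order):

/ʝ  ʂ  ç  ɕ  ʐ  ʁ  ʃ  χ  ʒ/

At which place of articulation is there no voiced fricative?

Voiceless: /ʃ/ (postalveolar), /ʂ/ (retroflex), /ɕ/ (alveolo-palatal), /ç/ (palatal), /χ/ (uvular).
Voiced: /ʒ/ (postalveolar), /ʐ/ (retroflex), /ʝ/ (palatal), /ʁ/ (uvular).
Every place of articulation has a voiced member except alveolo-palatal, where /ʑ/ would be expected.

alveolo-palatal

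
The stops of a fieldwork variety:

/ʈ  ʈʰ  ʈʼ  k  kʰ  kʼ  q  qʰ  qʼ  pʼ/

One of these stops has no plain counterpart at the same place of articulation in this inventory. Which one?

Retroflex: /ʈ/ ~ /ʈʰ/ ~ /ʈʼ/
Velar: /k/ ~ /kʰ/ ~ /kʼ/
Uvular: /q/ ~ /qʰ/ ~ /qʼ/
Bilabial: only /pʼ/ (ejective); no plain partner.
So /pʼ/ is the unpaired segment.

/pʼ/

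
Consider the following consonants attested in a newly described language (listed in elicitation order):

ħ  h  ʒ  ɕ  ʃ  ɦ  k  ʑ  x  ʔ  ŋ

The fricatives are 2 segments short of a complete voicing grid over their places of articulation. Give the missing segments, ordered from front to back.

place of articulation  voiceless  voiced  
postalveolar      ʃ         ʒ       
alveolo-palatal   ɕ         ʑ       
velar             x         —       
pharyngeal        ħ         —       
glottal           h         ɦ       
Gaps, from front to back: velar lacks voiced (/ɣ/); pharyngeal lacks voiced (/ʕ/).

/ɣ/, /ʕ/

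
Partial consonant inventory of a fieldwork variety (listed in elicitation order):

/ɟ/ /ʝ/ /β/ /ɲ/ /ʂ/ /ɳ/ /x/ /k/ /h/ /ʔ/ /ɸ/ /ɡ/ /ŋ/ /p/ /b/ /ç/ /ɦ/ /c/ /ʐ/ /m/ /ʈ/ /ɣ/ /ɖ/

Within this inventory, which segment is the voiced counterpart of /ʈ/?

/ɖ/

/ʈ/ is a voiceless retroflex stop.
The voiced counterpart is a voiced retroflex stop — in this inventory, /ɖ/.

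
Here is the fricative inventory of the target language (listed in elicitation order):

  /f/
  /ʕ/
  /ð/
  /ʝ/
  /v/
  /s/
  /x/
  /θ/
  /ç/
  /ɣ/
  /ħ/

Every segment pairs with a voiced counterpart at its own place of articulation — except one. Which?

Labiodental: /f/ ~ /v/
Dental: /θ/ ~ /ð/
Palatal: /ç/ ~ /ʝ/
Velar: /x/ ~ /ɣ/
Pharyngeal: /ħ/ ~ /ʕ/
Alveolar: only /s/ (voiceless); no voiced partner.
So /s/ is the unpaired segment.

/s/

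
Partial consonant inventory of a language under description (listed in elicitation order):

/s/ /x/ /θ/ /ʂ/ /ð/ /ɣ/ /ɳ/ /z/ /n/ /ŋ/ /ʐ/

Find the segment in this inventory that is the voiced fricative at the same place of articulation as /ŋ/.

/ɣ/

/ŋ/ is a velar nasal.
The voiced fricative at the same place is a voiced velar fricative — in this inventory, /ɣ/.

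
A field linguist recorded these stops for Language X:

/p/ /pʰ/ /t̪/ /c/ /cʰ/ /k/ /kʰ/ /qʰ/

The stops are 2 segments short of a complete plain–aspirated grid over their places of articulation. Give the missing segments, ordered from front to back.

Plain: /p/ (bilabial), /t̪/ (dental), /c/ (palatal), /k/ (velar).
Aspirated: /pʰ/ (bilabial), /cʰ/ (palatal), /kʰ/ (velar), /qʰ/ (uvular).
Gaps, from front to back: dental lacks aspirated (/t̪ʰ/); uvular lacks plain (/q/).

/t̪ʰ/, /q/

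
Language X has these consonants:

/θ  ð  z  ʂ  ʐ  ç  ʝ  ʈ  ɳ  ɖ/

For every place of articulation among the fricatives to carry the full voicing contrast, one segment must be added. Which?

dental: voiceless /θ/, voiced /ð/.
alveolar: voiceless —, voiced /z/.
retroflex: voiceless /ʂ/, voiced /ʐ/.
palatal: voiceless /ç/, voiced /ʝ/.
The alveolar row has no voiceless member, so the gap is the voiceless alveolar fricative /s/.

/s/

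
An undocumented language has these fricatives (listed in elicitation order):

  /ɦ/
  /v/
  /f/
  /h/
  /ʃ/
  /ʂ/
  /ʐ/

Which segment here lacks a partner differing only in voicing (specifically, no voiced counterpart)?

Labiodental: /f/ ~ /v/
Retroflex: /ʂ/ ~ /ʐ/
Glottal: /h/ ~ /ɦ/
Postalveolar: only /ʃ/ (voiceless); no voiced partner.
So /ʃ/ is the unpaired segment.

/ʃ/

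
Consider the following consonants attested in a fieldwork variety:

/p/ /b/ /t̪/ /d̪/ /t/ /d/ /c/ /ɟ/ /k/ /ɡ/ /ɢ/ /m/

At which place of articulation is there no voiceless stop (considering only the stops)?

uvular

place of articulation  voiceless  voiced  
bilabial          p         b       
dental            t̪        d̪      
alveolar          t         d       
palatal           c         ɟ       
velar             k         ɡ       
uvular            —         ɢ       
Every place of articulation has a voiceless member except uvular, where /q/ would be expected.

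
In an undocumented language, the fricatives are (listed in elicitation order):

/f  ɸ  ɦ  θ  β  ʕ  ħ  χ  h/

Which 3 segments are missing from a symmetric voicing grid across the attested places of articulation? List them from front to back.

Voiceless: /ɸ/ (bilabial), /f/ (labiodental), /θ/ (dental), /χ/ (uvular), /ħ/ (pharyngeal), /h/ (glottal).
Voiced: /β/ (bilabial), /ʕ/ (pharyngeal), /ɦ/ (glottal).
Gaps, from front to back: labiodental lacks voiced (/v/); dental lacks voiced (/ð/); uvular lacks voiced (/ʁ/).

/v/, /ð/, /ʁ/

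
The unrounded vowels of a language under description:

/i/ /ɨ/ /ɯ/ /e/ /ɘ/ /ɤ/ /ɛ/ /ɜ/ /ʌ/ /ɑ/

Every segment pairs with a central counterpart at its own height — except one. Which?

/ɑ/

High: /i/ ~ /ɨ/ ~ /ɯ/
High-mid: /e/ ~ /ɘ/ ~ /ɤ/
Low-mid: /ɛ/ ~ /ɜ/ ~ /ʌ/
Low: only /ɑ/ (back); no central partner.
So /ɑ/ is the unpaired segment.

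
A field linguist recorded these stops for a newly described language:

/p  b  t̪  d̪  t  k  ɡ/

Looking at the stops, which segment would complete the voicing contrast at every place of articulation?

bilabial: voiceless /p/, voiced /b/.
dental: voiceless /t̪/, voiced /d̪/.
alveolar: voiceless /t/, voiced —.
velar: voiceless /k/, voiced /ɡ/.
The alveolar row has no voiced member, so the gap is the voiced alveolar stop /d/.

/d/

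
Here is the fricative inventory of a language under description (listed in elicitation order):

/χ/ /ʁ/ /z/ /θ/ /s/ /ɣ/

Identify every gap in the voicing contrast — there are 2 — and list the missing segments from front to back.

/ð/, /x/

Voiceless: /θ/ (dental), /s/ (alveolar), /χ/ (uvular).
Voiced: /z/ (alveolar), /ɣ/ (velar), /ʁ/ (uvular).
Gaps, from front to back: dental lacks voiced (/ð/); velar lacks voiceless (/x/).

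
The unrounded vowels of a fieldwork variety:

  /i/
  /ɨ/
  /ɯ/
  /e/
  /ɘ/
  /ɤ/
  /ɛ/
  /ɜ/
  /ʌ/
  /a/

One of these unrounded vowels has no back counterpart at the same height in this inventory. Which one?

High: /i/ ~ /ɨ/ ~ /ɯ/
High-mid: /e/ ~ /ɘ/ ~ /ɤ/
Low-mid: /ɛ/ ~ /ɜ/ ~ /ʌ/
Low: only /a/ (front); no back partner.
So /a/ is the unpaired segment.

/a/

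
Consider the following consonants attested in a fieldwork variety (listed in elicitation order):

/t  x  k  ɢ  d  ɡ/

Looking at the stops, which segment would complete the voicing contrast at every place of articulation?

/q/

place of articulation  voiceless  voiced  
alveolar          t         d       
velar             k         ɡ       
uvular            —         ɢ       
The uvular row has no voiceless member, so the gap is the voiceless uvular stop /q/.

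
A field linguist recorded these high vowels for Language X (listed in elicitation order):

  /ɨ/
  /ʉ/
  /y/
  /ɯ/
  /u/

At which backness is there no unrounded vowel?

front

backness          unrounded  rounded 
front             —         y       
central           ɨ         ʉ       
back              ɯ         u       
Every backness has an unrounded member except front, where /i/ would be expected.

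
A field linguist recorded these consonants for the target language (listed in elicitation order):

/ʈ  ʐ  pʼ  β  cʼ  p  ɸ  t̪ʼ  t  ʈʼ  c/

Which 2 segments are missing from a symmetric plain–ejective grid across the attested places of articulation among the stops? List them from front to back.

place of articulation  plain     ejective
bilabial          p         pʼ      
dental            —         t̪ʼ     
alveolar          t         —       
retroflex         ʈ         ʈʼ      
palatal           c         cʼ      
Gaps, from front to back: dental lacks plain (/t̪/); alveolar lacks ejective (/tʼ/).

/t̪/, /tʼ/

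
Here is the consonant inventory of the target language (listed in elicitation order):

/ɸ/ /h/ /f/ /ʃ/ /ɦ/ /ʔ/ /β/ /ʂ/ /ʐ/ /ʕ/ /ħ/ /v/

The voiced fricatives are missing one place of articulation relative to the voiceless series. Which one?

bilabial: voiceless /ɸ/, voiced /β/.
labiodental: voiceless /f/, voiced /v/.
postalveolar: voiceless /ʃ/, voiced —.
retroflex: voiceless /ʂ/, voiced /ʐ/.
pharyngeal: voiceless /ħ/, voiced /ʕ/.
glottal: voiceless /h/, voiced /ɦ/.
Every place of articulation has a voiced member except postalveolar, where /ʒ/ would be expected.

postalveolar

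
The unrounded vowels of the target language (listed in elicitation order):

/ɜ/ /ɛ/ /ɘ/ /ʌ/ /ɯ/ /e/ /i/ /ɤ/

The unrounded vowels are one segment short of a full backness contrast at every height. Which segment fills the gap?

/ɨ/

high: front /i/, central —, back /ɯ/.
high-mid: front /e/, central /ɘ/, back /ɤ/.
low-mid: front /ɛ/, central /ɜ/, back /ʌ/.
The high row has no central member, so the gap is the high central unrounded vowel /ɨ/.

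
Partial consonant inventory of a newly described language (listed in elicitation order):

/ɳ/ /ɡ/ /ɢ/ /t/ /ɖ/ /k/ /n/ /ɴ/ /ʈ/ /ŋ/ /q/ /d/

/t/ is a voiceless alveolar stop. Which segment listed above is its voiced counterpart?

/d/

The voiced counterpart is a voiced alveolar stop — in this inventory, /d/.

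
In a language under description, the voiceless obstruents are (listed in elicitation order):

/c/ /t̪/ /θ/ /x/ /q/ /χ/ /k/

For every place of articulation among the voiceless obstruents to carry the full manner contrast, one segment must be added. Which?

/ç/

Stop: /t̪/ (dental), /c/ (palatal), /k/ (velar), /q/ (uvular).
Fricative: /θ/ (dental), /x/ (velar), /χ/ (uvular).
The palatal row has no fricative member, so the gap is the palatal fricative /ç/.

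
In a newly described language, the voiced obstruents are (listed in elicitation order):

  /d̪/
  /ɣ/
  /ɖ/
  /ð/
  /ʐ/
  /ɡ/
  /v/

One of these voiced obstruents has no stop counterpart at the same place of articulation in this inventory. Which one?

/v/

Dental: /d̪/ ~ /ð/
Retroflex: /ɖ/ ~ /ʐ/
Velar: /ɡ/ ~ /ɣ/
Labiodental: only /v/ (fricative); no stop partner.
So /v/ is the unpaired segment.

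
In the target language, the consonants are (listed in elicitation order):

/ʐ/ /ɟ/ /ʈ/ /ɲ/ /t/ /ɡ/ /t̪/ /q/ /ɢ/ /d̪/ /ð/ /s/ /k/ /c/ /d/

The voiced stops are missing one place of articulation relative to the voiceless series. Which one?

Voiceless: /t̪/ (dental), /t/ (alveolar), /ʈ/ (retroflex), /c/ (palatal), /k/ (velar), /q/ (uvular).
Voiced: /d̪/ (dental), /d/ (alveolar), /ɟ/ (palatal), /ɡ/ (velar), /ɢ/ (uvular).
Every place of articulation has a voiced member except retroflex, where /ɖ/ would be expected.

retroflex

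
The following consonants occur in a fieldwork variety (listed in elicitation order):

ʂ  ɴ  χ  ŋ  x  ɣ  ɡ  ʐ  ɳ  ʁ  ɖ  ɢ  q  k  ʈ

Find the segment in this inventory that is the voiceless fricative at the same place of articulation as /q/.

/χ/

/q/ is a voiceless uvular stop.
The voiceless fricative at the same place is a voiceless uvular fricative — in this inventory, /χ/.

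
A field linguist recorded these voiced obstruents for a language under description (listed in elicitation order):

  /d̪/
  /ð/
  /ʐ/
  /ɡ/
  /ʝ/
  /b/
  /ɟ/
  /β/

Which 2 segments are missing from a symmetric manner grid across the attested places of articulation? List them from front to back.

/ɖ/, /ɣ/

Stop: /b/ (bilabial), /d̪/ (dental), /ɟ/ (palatal), /ɡ/ (velar).
Fricative: /β/ (bilabial), /ð/ (dental), /ʐ/ (retroflex), /ʝ/ (palatal).
Gaps, from front to back: retroflex lacks stop (/ɖ/); velar lacks fricative (/ɣ/).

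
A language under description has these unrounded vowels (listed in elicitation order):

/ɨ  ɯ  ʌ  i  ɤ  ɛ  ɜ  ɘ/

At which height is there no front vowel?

high-mid

height            front     central   back    
high              i         ɨ         ɯ       
high-mid          —         ɘ         ɤ       
low-mid           ɛ         ɜ         ʌ       
Every height has a front member except high-mid, where /e/ would be expected.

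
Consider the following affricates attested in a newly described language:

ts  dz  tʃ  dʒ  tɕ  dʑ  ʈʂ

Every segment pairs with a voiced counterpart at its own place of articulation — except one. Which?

/ʈʂ/

Alveolar: /ts/ ~ /dz/
Postalveolar: /tʃ/ ~ /dʒ/
Alveolo-palatal: /tɕ/ ~ /dʑ/
Retroflex: only /ʈʂ/ (voiceless); no voiced partner.
So /ʈʂ/ is the unpaired segment.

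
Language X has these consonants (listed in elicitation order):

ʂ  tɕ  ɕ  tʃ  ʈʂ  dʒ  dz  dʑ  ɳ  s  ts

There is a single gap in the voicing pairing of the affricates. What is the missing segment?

Voiceless: /ts/ (alveolar), /tʃ/ (postalveolar), /ʈʂ/ (retroflex), /tɕ/ (alveolo-palatal).
Voiced: /dz/ (alveolar), /dʒ/ (postalveolar), /dʑ/ (alveolo-palatal).
The retroflex row has no voiced member, so the gap is the voiced retroflex affricate /ɖʐ/.

/ɖʐ/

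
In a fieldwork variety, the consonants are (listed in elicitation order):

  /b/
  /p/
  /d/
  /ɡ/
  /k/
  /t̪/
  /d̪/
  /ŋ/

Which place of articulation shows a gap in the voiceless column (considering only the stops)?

alveolar

Voiceless: /p/ (bilabial), /t̪/ (dental), /k/ (velar).
Voiced: /b/ (bilabial), /d̪/ (dental), /d/ (alveolar), /ɡ/ (velar).
Every place of articulation has a voiceless member except alveolar, where /t/ would be expected.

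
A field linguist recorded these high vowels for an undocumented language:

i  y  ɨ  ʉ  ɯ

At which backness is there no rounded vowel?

back

Unrounded: /i/ (front), /ɨ/ (central), /ɯ/ (back).
Rounded: /y/ (front), /ʉ/ (central).
Every backness has a rounded member except back, where /u/ would be expected.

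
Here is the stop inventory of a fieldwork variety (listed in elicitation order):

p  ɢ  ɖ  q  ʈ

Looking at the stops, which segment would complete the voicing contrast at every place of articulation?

/b/

bilabial: voiceless /p/, voiced —.
retroflex: voiceless /ʈ/, voiced /ɖ/.
uvular: voiceless /q/, voiced /ɢ/.
The bilabial row has no voiced member, so the gap is the voiced bilabial stop /b/.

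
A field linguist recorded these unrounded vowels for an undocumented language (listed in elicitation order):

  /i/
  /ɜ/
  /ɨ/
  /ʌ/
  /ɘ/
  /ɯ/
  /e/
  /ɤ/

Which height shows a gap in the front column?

high: front /i/, central /ɨ/, back /ɯ/.
high-mid: front /e/, central /ɘ/, back /ɤ/.
low-mid: front —, central /ɜ/, back /ʌ/.
Every height has a front member except low-mid, where /ɛ/ would be expected.

low-mid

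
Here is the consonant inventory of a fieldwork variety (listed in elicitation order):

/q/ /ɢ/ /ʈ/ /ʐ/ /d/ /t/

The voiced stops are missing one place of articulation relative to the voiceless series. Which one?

retroflex

place of articulation  voiceless  voiced  
alveolar          t         d       
retroflex         ʈ         —       
uvular            q         ɢ       
Every place of articulation has a voiced member except retroflex, where /ɖ/ would be expected.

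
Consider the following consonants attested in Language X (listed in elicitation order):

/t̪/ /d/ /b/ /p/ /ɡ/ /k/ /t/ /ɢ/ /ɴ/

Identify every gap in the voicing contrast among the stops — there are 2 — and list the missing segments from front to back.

/d̪/, /q/

Voiceless: /p/ (bilabial), /t̪/ (dental), /t/ (alveolar), /k/ (velar).
Voiced: /b/ (bilabial), /d/ (alveolar), /ɡ/ (velar), /ɢ/ (uvular).
Gaps, from front to back: dental lacks voiced (/d̪/); uvular lacks voiceless (/q/).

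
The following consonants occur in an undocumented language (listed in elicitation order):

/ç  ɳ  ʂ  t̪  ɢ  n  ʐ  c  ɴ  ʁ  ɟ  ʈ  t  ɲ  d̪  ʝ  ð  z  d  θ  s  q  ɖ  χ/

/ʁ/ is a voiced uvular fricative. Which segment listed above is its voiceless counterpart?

The voiceless counterpart is a voiceless uvular fricative — in this inventory, /χ/.

/χ/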